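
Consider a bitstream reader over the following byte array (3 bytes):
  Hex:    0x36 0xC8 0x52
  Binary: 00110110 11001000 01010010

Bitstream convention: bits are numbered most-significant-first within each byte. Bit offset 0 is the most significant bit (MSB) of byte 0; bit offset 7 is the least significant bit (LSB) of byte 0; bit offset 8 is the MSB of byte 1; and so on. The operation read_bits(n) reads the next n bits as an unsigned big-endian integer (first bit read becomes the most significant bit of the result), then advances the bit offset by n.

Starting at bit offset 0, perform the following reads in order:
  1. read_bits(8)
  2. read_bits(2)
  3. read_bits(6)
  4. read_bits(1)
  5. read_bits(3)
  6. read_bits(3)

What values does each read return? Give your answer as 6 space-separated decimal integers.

Answer: 54 3 8 0 5 1

Derivation:
Read 1: bits[0:8] width=8 -> value=54 (bin 00110110); offset now 8 = byte 1 bit 0; 16 bits remain
Read 2: bits[8:10] width=2 -> value=3 (bin 11); offset now 10 = byte 1 bit 2; 14 bits remain
Read 3: bits[10:16] width=6 -> value=8 (bin 001000); offset now 16 = byte 2 bit 0; 8 bits remain
Read 4: bits[16:17] width=1 -> value=0 (bin 0); offset now 17 = byte 2 bit 1; 7 bits remain
Read 5: bits[17:20] width=3 -> value=5 (bin 101); offset now 20 = byte 2 bit 4; 4 bits remain
Read 6: bits[20:23] width=3 -> value=1 (bin 001); offset now 23 = byte 2 bit 7; 1 bits remain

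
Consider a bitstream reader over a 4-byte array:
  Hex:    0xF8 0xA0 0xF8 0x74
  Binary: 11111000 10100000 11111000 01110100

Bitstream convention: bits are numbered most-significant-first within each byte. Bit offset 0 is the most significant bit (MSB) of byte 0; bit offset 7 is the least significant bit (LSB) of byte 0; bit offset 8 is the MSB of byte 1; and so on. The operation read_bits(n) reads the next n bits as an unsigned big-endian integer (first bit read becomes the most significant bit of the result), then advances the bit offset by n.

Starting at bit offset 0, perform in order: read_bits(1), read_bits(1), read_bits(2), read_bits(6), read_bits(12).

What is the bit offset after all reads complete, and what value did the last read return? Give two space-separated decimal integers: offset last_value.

Answer: 22 2110

Derivation:
Read 1: bits[0:1] width=1 -> value=1 (bin 1); offset now 1 = byte 0 bit 1; 31 bits remain
Read 2: bits[1:2] width=1 -> value=1 (bin 1); offset now 2 = byte 0 bit 2; 30 bits remain
Read 3: bits[2:4] width=2 -> value=3 (bin 11); offset now 4 = byte 0 bit 4; 28 bits remain
Read 4: bits[4:10] width=6 -> value=34 (bin 100010); offset now 10 = byte 1 bit 2; 22 bits remain
Read 5: bits[10:22] width=12 -> value=2110 (bin 100000111110); offset now 22 = byte 2 bit 6; 10 bits remain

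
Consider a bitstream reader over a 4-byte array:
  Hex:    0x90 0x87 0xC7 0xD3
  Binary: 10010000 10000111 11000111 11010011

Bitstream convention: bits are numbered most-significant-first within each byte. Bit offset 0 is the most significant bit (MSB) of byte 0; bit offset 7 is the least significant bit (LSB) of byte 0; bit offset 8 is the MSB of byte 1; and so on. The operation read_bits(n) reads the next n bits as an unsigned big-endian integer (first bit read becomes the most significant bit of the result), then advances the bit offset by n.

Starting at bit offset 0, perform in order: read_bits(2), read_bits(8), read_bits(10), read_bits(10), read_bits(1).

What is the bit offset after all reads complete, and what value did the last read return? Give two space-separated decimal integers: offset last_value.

Read 1: bits[0:2] width=2 -> value=2 (bin 10); offset now 2 = byte 0 bit 2; 30 bits remain
Read 2: bits[2:10] width=8 -> value=66 (bin 01000010); offset now 10 = byte 1 bit 2; 22 bits remain
Read 3: bits[10:20] width=10 -> value=124 (bin 0001111100); offset now 20 = byte 2 bit 4; 12 bits remain
Read 4: bits[20:30] width=10 -> value=500 (bin 0111110100); offset now 30 = byte 3 bit 6; 2 bits remain
Read 5: bits[30:31] width=1 -> value=1 (bin 1); offset now 31 = byte 3 bit 7; 1 bits remain

Answer: 31 1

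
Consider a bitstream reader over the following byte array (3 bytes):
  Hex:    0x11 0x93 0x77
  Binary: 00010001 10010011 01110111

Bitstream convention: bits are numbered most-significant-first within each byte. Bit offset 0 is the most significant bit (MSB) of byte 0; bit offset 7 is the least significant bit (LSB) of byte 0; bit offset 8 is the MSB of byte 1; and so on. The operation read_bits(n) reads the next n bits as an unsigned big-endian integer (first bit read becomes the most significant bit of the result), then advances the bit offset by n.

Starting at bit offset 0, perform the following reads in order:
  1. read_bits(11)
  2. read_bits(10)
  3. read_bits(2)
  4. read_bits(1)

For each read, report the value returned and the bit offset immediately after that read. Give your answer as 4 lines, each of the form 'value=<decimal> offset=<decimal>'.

Answer: value=140 offset=11
value=622 offset=21
value=3 offset=23
value=1 offset=24

Derivation:
Read 1: bits[0:11] width=11 -> value=140 (bin 00010001100); offset now 11 = byte 1 bit 3; 13 bits remain
Read 2: bits[11:21] width=10 -> value=622 (bin 1001101110); offset now 21 = byte 2 bit 5; 3 bits remain
Read 3: bits[21:23] width=2 -> value=3 (bin 11); offset now 23 = byte 2 bit 7; 1 bits remain
Read 4: bits[23:24] width=1 -> value=1 (bin 1); offset now 24 = byte 3 bit 0; 0 bits remain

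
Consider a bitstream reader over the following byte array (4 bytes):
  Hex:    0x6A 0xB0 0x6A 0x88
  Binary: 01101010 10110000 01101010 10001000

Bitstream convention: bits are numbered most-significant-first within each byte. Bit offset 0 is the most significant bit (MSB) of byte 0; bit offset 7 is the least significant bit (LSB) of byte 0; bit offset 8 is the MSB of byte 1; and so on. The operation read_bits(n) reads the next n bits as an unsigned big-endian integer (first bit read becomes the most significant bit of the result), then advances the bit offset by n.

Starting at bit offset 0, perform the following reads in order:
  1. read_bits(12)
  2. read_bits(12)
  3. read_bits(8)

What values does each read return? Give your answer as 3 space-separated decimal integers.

Answer: 1707 106 136

Derivation:
Read 1: bits[0:12] width=12 -> value=1707 (bin 011010101011); offset now 12 = byte 1 bit 4; 20 bits remain
Read 2: bits[12:24] width=12 -> value=106 (bin 000001101010); offset now 24 = byte 3 bit 0; 8 bits remain
Read 3: bits[24:32] width=8 -> value=136 (bin 10001000); offset now 32 = byte 4 bit 0; 0 bits remain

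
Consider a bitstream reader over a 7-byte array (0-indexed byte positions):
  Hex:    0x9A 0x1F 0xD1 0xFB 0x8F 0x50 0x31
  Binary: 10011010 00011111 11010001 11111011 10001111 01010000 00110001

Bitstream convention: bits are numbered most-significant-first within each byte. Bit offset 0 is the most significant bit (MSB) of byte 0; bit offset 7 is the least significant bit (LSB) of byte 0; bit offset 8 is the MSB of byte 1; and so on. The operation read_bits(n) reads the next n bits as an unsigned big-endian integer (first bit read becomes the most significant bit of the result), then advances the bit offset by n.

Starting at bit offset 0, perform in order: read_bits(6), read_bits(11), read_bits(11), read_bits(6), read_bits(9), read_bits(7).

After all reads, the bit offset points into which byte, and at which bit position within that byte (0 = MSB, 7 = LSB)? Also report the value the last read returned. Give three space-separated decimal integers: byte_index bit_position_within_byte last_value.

Answer: 6 2 64

Derivation:
Read 1: bits[0:6] width=6 -> value=38 (bin 100110); offset now 6 = byte 0 bit 6; 50 bits remain
Read 2: bits[6:17] width=11 -> value=1087 (bin 10000111111); offset now 17 = byte 2 bit 1; 39 bits remain
Read 3: bits[17:28] width=11 -> value=1311 (bin 10100011111); offset now 28 = byte 3 bit 4; 28 bits remain
Read 4: bits[28:34] width=6 -> value=46 (bin 101110); offset now 34 = byte 4 bit 2; 22 bits remain
Read 5: bits[34:43] width=9 -> value=122 (bin 001111010); offset now 43 = byte 5 bit 3; 13 bits remain
Read 6: bits[43:50] width=7 -> value=64 (bin 1000000); offset now 50 = byte 6 bit 2; 6 bits remain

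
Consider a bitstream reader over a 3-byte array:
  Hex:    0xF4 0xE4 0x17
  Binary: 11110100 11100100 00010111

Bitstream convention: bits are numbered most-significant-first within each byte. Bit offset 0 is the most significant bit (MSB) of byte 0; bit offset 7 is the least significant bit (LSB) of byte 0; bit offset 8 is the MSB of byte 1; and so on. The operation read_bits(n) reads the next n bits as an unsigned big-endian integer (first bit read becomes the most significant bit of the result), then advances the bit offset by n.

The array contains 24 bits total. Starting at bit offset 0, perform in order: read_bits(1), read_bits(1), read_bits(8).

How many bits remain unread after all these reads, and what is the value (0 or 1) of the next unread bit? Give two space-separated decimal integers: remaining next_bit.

Answer: 14 1

Derivation:
Read 1: bits[0:1] width=1 -> value=1 (bin 1); offset now 1 = byte 0 bit 1; 23 bits remain
Read 2: bits[1:2] width=1 -> value=1 (bin 1); offset now 2 = byte 0 bit 2; 22 bits remain
Read 3: bits[2:10] width=8 -> value=211 (bin 11010011); offset now 10 = byte 1 bit 2; 14 bits remain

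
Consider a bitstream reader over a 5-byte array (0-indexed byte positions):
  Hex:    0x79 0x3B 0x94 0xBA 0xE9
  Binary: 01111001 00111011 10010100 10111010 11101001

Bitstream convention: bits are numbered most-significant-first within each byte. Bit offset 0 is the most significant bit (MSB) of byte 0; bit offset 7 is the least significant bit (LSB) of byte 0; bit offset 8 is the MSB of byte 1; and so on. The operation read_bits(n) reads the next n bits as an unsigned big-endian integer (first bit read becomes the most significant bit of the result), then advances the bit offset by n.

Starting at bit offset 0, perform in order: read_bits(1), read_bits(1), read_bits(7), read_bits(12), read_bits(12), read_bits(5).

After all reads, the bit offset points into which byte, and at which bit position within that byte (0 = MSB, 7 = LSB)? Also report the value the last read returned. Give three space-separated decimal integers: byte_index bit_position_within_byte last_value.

Read 1: bits[0:1] width=1 -> value=0 (bin 0); offset now 1 = byte 0 bit 1; 39 bits remain
Read 2: bits[1:2] width=1 -> value=1 (bin 1); offset now 2 = byte 0 bit 2; 38 bits remain
Read 3: bits[2:9] width=7 -> value=114 (bin 1110010); offset now 9 = byte 1 bit 1; 31 bits remain
Read 4: bits[9:21] width=12 -> value=1906 (bin 011101110010); offset now 21 = byte 2 bit 5; 19 bits remain
Read 5: bits[21:33] width=12 -> value=2421 (bin 100101110101); offset now 33 = byte 4 bit 1; 7 bits remain
Read 6: bits[33:38] width=5 -> value=26 (bin 11010); offset now 38 = byte 4 bit 6; 2 bits remain

Answer: 4 6 26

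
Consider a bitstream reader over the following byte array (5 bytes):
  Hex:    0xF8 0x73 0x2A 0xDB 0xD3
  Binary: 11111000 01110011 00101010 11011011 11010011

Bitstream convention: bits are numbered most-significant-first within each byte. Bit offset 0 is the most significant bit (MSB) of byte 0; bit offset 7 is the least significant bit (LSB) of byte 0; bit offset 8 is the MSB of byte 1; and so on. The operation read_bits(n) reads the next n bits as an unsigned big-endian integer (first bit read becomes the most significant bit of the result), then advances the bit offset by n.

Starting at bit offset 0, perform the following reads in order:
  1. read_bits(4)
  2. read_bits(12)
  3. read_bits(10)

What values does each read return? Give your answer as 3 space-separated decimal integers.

Read 1: bits[0:4] width=4 -> value=15 (bin 1111); offset now 4 = byte 0 bit 4; 36 bits remain
Read 2: bits[4:16] width=12 -> value=2163 (bin 100001110011); offset now 16 = byte 2 bit 0; 24 bits remain
Read 3: bits[16:26] width=10 -> value=171 (bin 0010101011); offset now 26 = byte 3 bit 2; 14 bits remain

Answer: 15 2163 171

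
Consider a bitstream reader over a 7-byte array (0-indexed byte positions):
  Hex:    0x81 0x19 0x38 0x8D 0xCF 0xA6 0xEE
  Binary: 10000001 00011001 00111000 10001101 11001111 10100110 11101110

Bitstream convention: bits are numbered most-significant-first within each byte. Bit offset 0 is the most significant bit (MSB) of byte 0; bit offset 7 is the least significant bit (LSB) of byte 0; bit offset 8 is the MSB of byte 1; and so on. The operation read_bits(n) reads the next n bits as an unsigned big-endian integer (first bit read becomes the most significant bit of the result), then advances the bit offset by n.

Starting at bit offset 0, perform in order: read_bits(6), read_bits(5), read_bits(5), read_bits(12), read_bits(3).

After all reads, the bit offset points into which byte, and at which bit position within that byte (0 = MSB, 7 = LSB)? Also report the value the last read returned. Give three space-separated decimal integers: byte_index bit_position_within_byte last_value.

Answer: 3 7 6

Derivation:
Read 1: bits[0:6] width=6 -> value=32 (bin 100000); offset now 6 = byte 0 bit 6; 50 bits remain
Read 2: bits[6:11] width=5 -> value=8 (bin 01000); offset now 11 = byte 1 bit 3; 45 bits remain
Read 3: bits[11:16] width=5 -> value=25 (bin 11001); offset now 16 = byte 2 bit 0; 40 bits remain
Read 4: bits[16:28] width=12 -> value=904 (bin 001110001000); offset now 28 = byte 3 bit 4; 28 bits remain
Read 5: bits[28:31] width=3 -> value=6 (bin 110); offset now 31 = byte 3 bit 7; 25 bits remain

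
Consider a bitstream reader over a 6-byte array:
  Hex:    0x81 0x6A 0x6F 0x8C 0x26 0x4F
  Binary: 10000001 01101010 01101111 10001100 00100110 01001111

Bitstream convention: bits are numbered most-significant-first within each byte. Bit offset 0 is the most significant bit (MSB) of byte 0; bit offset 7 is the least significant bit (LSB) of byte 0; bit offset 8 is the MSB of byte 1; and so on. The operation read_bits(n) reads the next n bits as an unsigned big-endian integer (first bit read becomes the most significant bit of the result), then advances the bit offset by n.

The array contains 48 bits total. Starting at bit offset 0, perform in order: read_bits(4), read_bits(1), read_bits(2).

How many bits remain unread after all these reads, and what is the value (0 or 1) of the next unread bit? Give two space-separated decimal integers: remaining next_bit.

Read 1: bits[0:4] width=4 -> value=8 (bin 1000); offset now 4 = byte 0 bit 4; 44 bits remain
Read 2: bits[4:5] width=1 -> value=0 (bin 0); offset now 5 = byte 0 bit 5; 43 bits remain
Read 3: bits[5:7] width=2 -> value=0 (bin 00); offset now 7 = byte 0 bit 7; 41 bits remain

Answer: 41 1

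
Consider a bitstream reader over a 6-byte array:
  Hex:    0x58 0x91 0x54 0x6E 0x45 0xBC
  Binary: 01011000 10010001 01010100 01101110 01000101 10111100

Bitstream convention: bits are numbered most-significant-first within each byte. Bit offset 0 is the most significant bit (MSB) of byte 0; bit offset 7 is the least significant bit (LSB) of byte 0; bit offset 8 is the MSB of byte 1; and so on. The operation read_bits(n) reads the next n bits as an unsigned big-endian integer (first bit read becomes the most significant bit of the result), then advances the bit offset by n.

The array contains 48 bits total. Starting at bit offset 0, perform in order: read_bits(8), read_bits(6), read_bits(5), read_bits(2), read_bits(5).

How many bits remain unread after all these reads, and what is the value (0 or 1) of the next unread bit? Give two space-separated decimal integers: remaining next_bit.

Read 1: bits[0:8] width=8 -> value=88 (bin 01011000); offset now 8 = byte 1 bit 0; 40 bits remain
Read 2: bits[8:14] width=6 -> value=36 (bin 100100); offset now 14 = byte 1 bit 6; 34 bits remain
Read 3: bits[14:19] width=5 -> value=10 (bin 01010); offset now 19 = byte 2 bit 3; 29 bits remain
Read 4: bits[19:21] width=2 -> value=2 (bin 10); offset now 21 = byte 2 bit 5; 27 bits remain
Read 5: bits[21:26] width=5 -> value=17 (bin 10001); offset now 26 = byte 3 bit 2; 22 bits remain

Answer: 22 1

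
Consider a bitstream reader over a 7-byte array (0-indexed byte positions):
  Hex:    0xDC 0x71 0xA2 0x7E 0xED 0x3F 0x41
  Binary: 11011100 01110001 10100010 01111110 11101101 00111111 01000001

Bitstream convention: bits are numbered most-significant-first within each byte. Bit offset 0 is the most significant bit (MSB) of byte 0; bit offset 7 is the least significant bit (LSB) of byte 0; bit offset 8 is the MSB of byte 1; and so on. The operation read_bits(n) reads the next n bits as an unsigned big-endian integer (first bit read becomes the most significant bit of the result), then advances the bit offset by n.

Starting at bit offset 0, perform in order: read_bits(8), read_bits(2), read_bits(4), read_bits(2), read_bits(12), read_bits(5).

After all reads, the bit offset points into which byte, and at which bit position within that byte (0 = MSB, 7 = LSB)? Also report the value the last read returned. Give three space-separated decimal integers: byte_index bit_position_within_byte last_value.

Answer: 4 1 29

Derivation:
Read 1: bits[0:8] width=8 -> value=220 (bin 11011100); offset now 8 = byte 1 bit 0; 48 bits remain
Read 2: bits[8:10] width=2 -> value=1 (bin 01); offset now 10 = byte 1 bit 2; 46 bits remain
Read 3: bits[10:14] width=4 -> value=12 (bin 1100); offset now 14 = byte 1 bit 6; 42 bits remain
Read 4: bits[14:16] width=2 -> value=1 (bin 01); offset now 16 = byte 2 bit 0; 40 bits remain
Read 5: bits[16:28] width=12 -> value=2599 (bin 101000100111); offset now 28 = byte 3 bit 4; 28 bits remain
Read 6: bits[28:33] width=5 -> value=29 (bin 11101); offset now 33 = byte 4 bit 1; 23 bits remain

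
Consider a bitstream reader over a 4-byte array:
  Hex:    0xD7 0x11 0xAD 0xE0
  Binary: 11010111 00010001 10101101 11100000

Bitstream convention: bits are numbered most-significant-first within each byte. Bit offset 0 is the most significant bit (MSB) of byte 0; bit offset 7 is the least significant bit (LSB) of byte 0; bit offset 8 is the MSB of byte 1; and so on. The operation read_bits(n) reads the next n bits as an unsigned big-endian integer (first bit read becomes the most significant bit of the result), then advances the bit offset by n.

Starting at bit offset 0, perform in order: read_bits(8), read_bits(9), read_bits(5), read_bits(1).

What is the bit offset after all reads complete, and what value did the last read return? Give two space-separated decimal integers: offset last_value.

Read 1: bits[0:8] width=8 -> value=215 (bin 11010111); offset now 8 = byte 1 bit 0; 24 bits remain
Read 2: bits[8:17] width=9 -> value=35 (bin 000100011); offset now 17 = byte 2 bit 1; 15 bits remain
Read 3: bits[17:22] width=5 -> value=11 (bin 01011); offset now 22 = byte 2 bit 6; 10 bits remain
Read 4: bits[22:23] width=1 -> value=0 (bin 0); offset now 23 = byte 2 bit 7; 9 bits remain

Answer: 23 0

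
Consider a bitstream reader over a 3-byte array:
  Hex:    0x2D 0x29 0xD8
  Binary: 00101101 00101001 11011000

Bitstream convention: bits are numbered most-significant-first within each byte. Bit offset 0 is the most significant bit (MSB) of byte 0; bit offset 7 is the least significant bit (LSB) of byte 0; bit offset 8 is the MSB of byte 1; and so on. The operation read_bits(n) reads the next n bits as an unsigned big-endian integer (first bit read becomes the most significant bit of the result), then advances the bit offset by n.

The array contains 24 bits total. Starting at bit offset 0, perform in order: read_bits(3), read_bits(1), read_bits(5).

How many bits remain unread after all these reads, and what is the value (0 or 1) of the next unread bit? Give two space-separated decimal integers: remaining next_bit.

Answer: 15 0

Derivation:
Read 1: bits[0:3] width=3 -> value=1 (bin 001); offset now 3 = byte 0 bit 3; 21 bits remain
Read 2: bits[3:4] width=1 -> value=0 (bin 0); offset now 4 = byte 0 bit 4; 20 bits remain
Read 3: bits[4:9] width=5 -> value=26 (bin 11010); offset now 9 = byte 1 bit 1; 15 bits remain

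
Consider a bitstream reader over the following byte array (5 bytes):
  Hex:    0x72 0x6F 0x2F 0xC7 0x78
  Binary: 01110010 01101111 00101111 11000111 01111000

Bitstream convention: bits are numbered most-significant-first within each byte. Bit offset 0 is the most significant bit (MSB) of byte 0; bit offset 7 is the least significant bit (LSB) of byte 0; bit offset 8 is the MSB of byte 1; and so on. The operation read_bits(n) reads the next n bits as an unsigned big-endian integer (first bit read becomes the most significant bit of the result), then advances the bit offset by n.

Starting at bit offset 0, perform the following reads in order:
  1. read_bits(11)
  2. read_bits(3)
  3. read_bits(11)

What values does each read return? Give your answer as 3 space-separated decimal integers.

Answer: 915 3 1631

Derivation:
Read 1: bits[0:11] width=11 -> value=915 (bin 01110010011); offset now 11 = byte 1 bit 3; 29 bits remain
Read 2: bits[11:14] width=3 -> value=3 (bin 011); offset now 14 = byte 1 bit 6; 26 bits remain
Read 3: bits[14:25] width=11 -> value=1631 (bin 11001011111); offset now 25 = byte 3 bit 1; 15 bits remain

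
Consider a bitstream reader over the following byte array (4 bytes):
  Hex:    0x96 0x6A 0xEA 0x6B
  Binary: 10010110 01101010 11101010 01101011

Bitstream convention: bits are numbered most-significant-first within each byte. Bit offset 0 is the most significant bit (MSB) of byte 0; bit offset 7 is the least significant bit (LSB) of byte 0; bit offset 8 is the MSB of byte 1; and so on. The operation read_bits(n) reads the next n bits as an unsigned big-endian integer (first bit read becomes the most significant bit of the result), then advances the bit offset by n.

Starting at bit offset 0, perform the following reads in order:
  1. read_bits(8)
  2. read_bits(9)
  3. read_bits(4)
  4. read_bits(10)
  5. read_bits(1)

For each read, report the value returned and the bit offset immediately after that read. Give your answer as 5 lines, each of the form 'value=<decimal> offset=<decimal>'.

Read 1: bits[0:8] width=8 -> value=150 (bin 10010110); offset now 8 = byte 1 bit 0; 24 bits remain
Read 2: bits[8:17] width=9 -> value=213 (bin 011010101); offset now 17 = byte 2 bit 1; 15 bits remain
Read 3: bits[17:21] width=4 -> value=13 (bin 1101); offset now 21 = byte 2 bit 5; 11 bits remain
Read 4: bits[21:31] width=10 -> value=309 (bin 0100110101); offset now 31 = byte 3 bit 7; 1 bits remain
Read 5: bits[31:32] width=1 -> value=1 (bin 1); offset now 32 = byte 4 bit 0; 0 bits remain

Answer: value=150 offset=8
value=213 offset=17
value=13 offset=21
value=309 offset=31
value=1 offset=32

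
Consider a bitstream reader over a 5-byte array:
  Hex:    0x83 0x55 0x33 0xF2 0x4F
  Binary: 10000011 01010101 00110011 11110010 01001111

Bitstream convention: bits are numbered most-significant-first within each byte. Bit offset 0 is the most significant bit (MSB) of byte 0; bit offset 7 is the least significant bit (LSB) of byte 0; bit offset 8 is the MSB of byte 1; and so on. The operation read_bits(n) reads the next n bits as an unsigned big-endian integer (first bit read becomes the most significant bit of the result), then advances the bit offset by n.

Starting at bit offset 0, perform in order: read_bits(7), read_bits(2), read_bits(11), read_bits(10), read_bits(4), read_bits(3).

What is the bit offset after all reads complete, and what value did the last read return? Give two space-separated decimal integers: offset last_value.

Answer: 37 1

Derivation:
Read 1: bits[0:7] width=7 -> value=65 (bin 1000001); offset now 7 = byte 0 bit 7; 33 bits remain
Read 2: bits[7:9] width=2 -> value=2 (bin 10); offset now 9 = byte 1 bit 1; 31 bits remain
Read 3: bits[9:20] width=11 -> value=1363 (bin 10101010011); offset now 20 = byte 2 bit 4; 20 bits remain
Read 4: bits[20:30] width=10 -> value=252 (bin 0011111100); offset now 30 = byte 3 bit 6; 10 bits remain
Read 5: bits[30:34] width=4 -> value=9 (bin 1001); offset now 34 = byte 4 bit 2; 6 bits remain
Read 6: bits[34:37] width=3 -> value=1 (bin 001); offset now 37 = byte 4 bit 5; 3 bits remain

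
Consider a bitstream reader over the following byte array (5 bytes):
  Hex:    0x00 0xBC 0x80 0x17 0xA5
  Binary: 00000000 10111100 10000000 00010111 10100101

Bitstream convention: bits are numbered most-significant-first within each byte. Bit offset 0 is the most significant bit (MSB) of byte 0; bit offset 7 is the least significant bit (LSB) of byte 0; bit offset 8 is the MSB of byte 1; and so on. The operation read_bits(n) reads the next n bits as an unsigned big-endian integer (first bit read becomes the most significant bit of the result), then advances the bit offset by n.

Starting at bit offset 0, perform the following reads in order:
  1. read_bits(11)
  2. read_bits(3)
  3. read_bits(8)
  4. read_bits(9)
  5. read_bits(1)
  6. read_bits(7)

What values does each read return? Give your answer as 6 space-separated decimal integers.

Answer: 5 7 32 11 1 82

Derivation:
Read 1: bits[0:11] width=11 -> value=5 (bin 00000000101); offset now 11 = byte 1 bit 3; 29 bits remain
Read 2: bits[11:14] width=3 -> value=7 (bin 111); offset now 14 = byte 1 bit 6; 26 bits remain
Read 3: bits[14:22] width=8 -> value=32 (bin 00100000); offset now 22 = byte 2 bit 6; 18 bits remain
Read 4: bits[22:31] width=9 -> value=11 (bin 000001011); offset now 31 = byte 3 bit 7; 9 bits remain
Read 5: bits[31:32] width=1 -> value=1 (bin 1); offset now 32 = byte 4 bit 0; 8 bits remain
Read 6: bits[32:39] width=7 -> value=82 (bin 1010010); offset now 39 = byte 4 bit 7; 1 bits remain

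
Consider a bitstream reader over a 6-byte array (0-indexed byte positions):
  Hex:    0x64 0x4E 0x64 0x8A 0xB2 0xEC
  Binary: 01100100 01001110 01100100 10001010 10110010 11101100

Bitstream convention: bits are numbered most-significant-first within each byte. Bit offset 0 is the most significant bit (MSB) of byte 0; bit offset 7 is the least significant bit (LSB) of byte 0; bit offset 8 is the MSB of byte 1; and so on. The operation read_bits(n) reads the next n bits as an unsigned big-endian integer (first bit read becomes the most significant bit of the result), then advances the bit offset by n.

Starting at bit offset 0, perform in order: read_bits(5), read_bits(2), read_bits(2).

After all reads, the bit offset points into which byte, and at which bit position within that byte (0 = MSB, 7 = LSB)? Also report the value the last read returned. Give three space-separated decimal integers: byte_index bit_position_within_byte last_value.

Answer: 1 1 0

Derivation:
Read 1: bits[0:5] width=5 -> value=12 (bin 01100); offset now 5 = byte 0 bit 5; 43 bits remain
Read 2: bits[5:7] width=2 -> value=2 (bin 10); offset now 7 = byte 0 bit 7; 41 bits remain
Read 3: bits[7:9] width=2 -> value=0 (bin 00); offset now 9 = byte 1 bit 1; 39 bits remain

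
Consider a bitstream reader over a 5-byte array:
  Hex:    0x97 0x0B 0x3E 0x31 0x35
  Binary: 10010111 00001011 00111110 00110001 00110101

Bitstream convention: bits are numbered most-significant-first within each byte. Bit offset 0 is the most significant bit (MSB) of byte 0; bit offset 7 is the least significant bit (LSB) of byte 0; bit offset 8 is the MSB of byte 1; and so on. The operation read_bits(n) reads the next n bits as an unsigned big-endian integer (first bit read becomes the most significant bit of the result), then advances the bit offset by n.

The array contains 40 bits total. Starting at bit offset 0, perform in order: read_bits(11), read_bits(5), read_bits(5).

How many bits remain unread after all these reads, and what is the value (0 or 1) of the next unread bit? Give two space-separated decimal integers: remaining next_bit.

Read 1: bits[0:11] width=11 -> value=1208 (bin 10010111000); offset now 11 = byte 1 bit 3; 29 bits remain
Read 2: bits[11:16] width=5 -> value=11 (bin 01011); offset now 16 = byte 2 bit 0; 24 bits remain
Read 3: bits[16:21] width=5 -> value=7 (bin 00111); offset now 21 = byte 2 bit 5; 19 bits remain

Answer: 19 1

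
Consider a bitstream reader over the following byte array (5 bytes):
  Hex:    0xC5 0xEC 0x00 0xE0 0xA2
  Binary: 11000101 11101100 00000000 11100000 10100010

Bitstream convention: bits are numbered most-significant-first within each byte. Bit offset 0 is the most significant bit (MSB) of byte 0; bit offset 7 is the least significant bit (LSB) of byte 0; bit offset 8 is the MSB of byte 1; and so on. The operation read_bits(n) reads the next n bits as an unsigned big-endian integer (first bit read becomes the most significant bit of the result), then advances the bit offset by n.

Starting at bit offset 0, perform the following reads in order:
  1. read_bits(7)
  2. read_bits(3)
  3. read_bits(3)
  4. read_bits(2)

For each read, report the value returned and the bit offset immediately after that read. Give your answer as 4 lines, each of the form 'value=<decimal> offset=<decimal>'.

Answer: value=98 offset=7
value=7 offset=10
value=5 offset=13
value=2 offset=15

Derivation:
Read 1: bits[0:7] width=7 -> value=98 (bin 1100010); offset now 7 = byte 0 bit 7; 33 bits remain
Read 2: bits[7:10] width=3 -> value=7 (bin 111); offset now 10 = byte 1 bit 2; 30 bits remain
Read 3: bits[10:13] width=3 -> value=5 (bin 101); offset now 13 = byte 1 bit 5; 27 bits remain
Read 4: bits[13:15] width=2 -> value=2 (bin 10); offset now 15 = byte 1 bit 7; 25 bits remain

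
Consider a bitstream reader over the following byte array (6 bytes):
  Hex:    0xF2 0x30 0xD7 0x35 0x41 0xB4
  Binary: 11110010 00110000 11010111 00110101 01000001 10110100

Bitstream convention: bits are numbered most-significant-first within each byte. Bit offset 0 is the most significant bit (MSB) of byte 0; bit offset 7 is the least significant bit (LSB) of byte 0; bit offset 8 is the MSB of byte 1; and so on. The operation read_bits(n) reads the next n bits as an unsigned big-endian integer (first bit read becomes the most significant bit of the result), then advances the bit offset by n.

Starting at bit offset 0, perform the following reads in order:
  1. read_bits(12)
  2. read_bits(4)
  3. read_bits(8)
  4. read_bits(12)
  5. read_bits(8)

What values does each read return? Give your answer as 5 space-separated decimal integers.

Answer: 3875 0 215 852 27

Derivation:
Read 1: bits[0:12] width=12 -> value=3875 (bin 111100100011); offset now 12 = byte 1 bit 4; 36 bits remain
Read 2: bits[12:16] width=4 -> value=0 (bin 0000); offset now 16 = byte 2 bit 0; 32 bits remain
Read 3: bits[16:24] width=8 -> value=215 (bin 11010111); offset now 24 = byte 3 bit 0; 24 bits remain
Read 4: bits[24:36] width=12 -> value=852 (bin 001101010100); offset now 36 = byte 4 bit 4; 12 bits remain
Read 5: bits[36:44] width=8 -> value=27 (bin 00011011); offset now 44 = byte 5 bit 4; 4 bits remain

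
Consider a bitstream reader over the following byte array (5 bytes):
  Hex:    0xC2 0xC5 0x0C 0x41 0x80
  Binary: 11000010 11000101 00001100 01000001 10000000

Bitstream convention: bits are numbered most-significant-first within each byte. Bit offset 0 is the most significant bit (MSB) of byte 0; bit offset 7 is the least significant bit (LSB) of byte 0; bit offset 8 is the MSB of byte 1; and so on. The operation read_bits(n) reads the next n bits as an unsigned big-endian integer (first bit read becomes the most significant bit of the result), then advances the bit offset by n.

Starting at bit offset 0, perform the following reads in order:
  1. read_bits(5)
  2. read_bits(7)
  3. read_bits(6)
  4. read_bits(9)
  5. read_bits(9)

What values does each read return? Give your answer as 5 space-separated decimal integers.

Read 1: bits[0:5] width=5 -> value=24 (bin 11000); offset now 5 = byte 0 bit 5; 35 bits remain
Read 2: bits[5:12] width=7 -> value=44 (bin 0101100); offset now 12 = byte 1 bit 4; 28 bits remain
Read 3: bits[12:18] width=6 -> value=20 (bin 010100); offset now 18 = byte 2 bit 2; 22 bits remain
Read 4: bits[18:27] width=9 -> value=98 (bin 001100010); offset now 27 = byte 3 bit 3; 13 bits remain
Read 5: bits[27:36] width=9 -> value=24 (bin 000011000); offset now 36 = byte 4 bit 4; 4 bits remain

Answer: 24 44 20 98 24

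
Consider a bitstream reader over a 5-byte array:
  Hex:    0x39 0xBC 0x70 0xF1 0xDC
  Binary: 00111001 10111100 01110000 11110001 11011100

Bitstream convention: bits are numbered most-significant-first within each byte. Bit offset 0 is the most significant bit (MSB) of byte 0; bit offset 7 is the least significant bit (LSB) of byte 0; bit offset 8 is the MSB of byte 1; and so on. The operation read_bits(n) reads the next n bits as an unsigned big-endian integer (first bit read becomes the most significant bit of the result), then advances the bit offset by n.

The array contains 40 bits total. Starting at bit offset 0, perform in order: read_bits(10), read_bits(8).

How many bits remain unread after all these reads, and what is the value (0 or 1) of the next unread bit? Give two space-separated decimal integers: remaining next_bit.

Read 1: bits[0:10] width=10 -> value=230 (bin 0011100110); offset now 10 = byte 1 bit 2; 30 bits remain
Read 2: bits[10:18] width=8 -> value=241 (bin 11110001); offset now 18 = byte 2 bit 2; 22 bits remain

Answer: 22 1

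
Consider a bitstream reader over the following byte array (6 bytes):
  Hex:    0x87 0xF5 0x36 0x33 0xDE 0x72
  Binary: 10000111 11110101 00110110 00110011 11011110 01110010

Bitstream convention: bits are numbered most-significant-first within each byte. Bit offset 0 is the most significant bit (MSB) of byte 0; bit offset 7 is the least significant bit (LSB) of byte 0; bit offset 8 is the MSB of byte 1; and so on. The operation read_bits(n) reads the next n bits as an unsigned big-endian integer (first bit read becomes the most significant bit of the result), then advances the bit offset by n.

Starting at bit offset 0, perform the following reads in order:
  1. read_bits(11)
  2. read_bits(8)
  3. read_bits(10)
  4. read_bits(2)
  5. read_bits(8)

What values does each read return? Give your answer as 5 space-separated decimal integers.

Answer: 1087 169 710 1 239

Derivation:
Read 1: bits[0:11] width=11 -> value=1087 (bin 10000111111); offset now 11 = byte 1 bit 3; 37 bits remain
Read 2: bits[11:19] width=8 -> value=169 (bin 10101001); offset now 19 = byte 2 bit 3; 29 bits remain
Read 3: bits[19:29] width=10 -> value=710 (bin 1011000110); offset now 29 = byte 3 bit 5; 19 bits remain
Read 4: bits[29:31] width=2 -> value=1 (bin 01); offset now 31 = byte 3 bit 7; 17 bits remain
Read 5: bits[31:39] width=8 -> value=239 (bin 11101111); offset now 39 = byte 4 bit 7; 9 bits remain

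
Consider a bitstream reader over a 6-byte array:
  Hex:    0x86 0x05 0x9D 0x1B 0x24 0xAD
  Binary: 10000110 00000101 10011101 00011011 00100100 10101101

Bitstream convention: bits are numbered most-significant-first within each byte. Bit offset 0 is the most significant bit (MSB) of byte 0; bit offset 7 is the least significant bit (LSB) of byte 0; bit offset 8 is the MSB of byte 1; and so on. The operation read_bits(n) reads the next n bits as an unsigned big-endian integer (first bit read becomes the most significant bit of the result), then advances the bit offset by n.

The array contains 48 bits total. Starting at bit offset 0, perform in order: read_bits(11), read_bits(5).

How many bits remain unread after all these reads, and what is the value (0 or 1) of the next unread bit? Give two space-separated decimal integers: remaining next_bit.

Answer: 32 1

Derivation:
Read 1: bits[0:11] width=11 -> value=1072 (bin 10000110000); offset now 11 = byte 1 bit 3; 37 bits remain
Read 2: bits[11:16] width=5 -> value=5 (bin 00101); offset now 16 = byte 2 bit 0; 32 bits remain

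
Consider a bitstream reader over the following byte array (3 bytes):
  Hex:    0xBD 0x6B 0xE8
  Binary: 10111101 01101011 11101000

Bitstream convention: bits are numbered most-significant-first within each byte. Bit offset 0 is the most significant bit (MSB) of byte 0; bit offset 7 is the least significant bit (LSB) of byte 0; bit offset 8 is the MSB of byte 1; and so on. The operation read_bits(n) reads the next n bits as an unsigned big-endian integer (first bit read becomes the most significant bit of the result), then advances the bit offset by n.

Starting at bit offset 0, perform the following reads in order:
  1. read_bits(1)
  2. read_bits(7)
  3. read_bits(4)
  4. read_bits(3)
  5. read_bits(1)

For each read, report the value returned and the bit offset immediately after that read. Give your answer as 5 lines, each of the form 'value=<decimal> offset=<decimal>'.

Answer: value=1 offset=1
value=61 offset=8
value=6 offset=12
value=5 offset=15
value=1 offset=16

Derivation:
Read 1: bits[0:1] width=1 -> value=1 (bin 1); offset now 1 = byte 0 bit 1; 23 bits remain
Read 2: bits[1:8] width=7 -> value=61 (bin 0111101); offset now 8 = byte 1 bit 0; 16 bits remain
Read 3: bits[8:12] width=4 -> value=6 (bin 0110); offset now 12 = byte 1 bit 4; 12 bits remain
Read 4: bits[12:15] width=3 -> value=5 (bin 101); offset now 15 = byte 1 bit 7; 9 bits remain
Read 5: bits[15:16] width=1 -> value=1 (bin 1); offset now 16 = byte 2 bit 0; 8 bits remain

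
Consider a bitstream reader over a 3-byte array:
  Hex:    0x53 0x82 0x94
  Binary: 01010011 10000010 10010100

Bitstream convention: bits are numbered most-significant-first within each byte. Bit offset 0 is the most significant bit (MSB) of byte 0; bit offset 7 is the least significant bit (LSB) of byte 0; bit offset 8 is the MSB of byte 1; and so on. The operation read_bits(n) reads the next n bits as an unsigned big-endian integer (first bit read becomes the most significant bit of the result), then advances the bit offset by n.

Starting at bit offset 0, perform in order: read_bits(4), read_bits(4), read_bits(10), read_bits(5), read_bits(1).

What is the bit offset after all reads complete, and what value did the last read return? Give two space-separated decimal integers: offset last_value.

Answer: 24 0

Derivation:
Read 1: bits[0:4] width=4 -> value=5 (bin 0101); offset now 4 = byte 0 bit 4; 20 bits remain
Read 2: bits[4:8] width=4 -> value=3 (bin 0011); offset now 8 = byte 1 bit 0; 16 bits remain
Read 3: bits[8:18] width=10 -> value=522 (bin 1000001010); offset now 18 = byte 2 bit 2; 6 bits remain
Read 4: bits[18:23] width=5 -> value=10 (bin 01010); offset now 23 = byte 2 bit 7; 1 bits remain
Read 5: bits[23:24] width=1 -> value=0 (bin 0); offset now 24 = byte 3 bit 0; 0 bits remain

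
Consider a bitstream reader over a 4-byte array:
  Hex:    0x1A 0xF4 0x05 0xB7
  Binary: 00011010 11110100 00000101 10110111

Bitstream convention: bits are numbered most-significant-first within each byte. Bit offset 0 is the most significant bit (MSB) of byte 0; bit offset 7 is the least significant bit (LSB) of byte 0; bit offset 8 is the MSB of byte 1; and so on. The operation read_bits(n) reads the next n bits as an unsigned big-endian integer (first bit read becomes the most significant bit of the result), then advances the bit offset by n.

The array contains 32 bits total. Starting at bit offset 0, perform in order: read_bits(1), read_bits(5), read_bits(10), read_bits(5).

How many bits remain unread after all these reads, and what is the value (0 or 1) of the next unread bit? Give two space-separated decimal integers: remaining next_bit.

Read 1: bits[0:1] width=1 -> value=0 (bin 0); offset now 1 = byte 0 bit 1; 31 bits remain
Read 2: bits[1:6] width=5 -> value=6 (bin 00110); offset now 6 = byte 0 bit 6; 26 bits remain
Read 3: bits[6:16] width=10 -> value=756 (bin 1011110100); offset now 16 = byte 2 bit 0; 16 bits remain
Read 4: bits[16:21] width=5 -> value=0 (bin 00000); offset now 21 = byte 2 bit 5; 11 bits remain

Answer: 11 1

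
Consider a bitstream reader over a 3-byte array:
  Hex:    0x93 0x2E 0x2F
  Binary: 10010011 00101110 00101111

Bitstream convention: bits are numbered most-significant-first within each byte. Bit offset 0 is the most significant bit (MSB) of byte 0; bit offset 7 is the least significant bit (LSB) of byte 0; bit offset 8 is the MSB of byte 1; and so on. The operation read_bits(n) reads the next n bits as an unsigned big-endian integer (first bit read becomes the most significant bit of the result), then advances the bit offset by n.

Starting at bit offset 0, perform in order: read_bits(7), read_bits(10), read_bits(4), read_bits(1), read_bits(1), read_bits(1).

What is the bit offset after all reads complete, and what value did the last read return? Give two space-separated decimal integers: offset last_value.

Answer: 24 1

Derivation:
Read 1: bits[0:7] width=7 -> value=73 (bin 1001001); offset now 7 = byte 0 bit 7; 17 bits remain
Read 2: bits[7:17] width=10 -> value=604 (bin 1001011100); offset now 17 = byte 2 bit 1; 7 bits remain
Read 3: bits[17:21] width=4 -> value=5 (bin 0101); offset now 21 = byte 2 bit 5; 3 bits remain
Read 4: bits[21:22] width=1 -> value=1 (bin 1); offset now 22 = byte 2 bit 6; 2 bits remain
Read 5: bits[22:23] width=1 -> value=1 (bin 1); offset now 23 = byte 2 bit 7; 1 bits remain
Read 6: bits[23:24] width=1 -> value=1 (bin 1); offset now 24 = byte 3 bit 0; 0 bits remain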